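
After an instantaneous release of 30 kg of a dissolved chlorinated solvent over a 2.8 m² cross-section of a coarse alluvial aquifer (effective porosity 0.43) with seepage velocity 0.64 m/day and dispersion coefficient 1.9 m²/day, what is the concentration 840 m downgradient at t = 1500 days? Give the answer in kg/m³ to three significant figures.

0.0372 kg/m³

For an instantaneous plane source, C(x,t) = M/(n_e·A·√(4πDt)) · exp(−(x−vt)²/(4Dt)), with n_e·A the pore (flow) area.
Plume center vt = 0.64 × 1500 = 960 m, so the well at 840 m is 120 m upgradient of the peak.
√(4πDt) = 189.2 m, giving peak height M/(n_e·A·√(4πDt)) = 30/(0.43 × 2.8 × 189.2) = 0.1317 kg/m³.
(x−vt)²/(4Dt) = (-120)²/(4 × 1.9 × 1500) = 1.263; exp(−1.263) = 0.2828.
C = 0.1317 × 0.2828 = 0.0372 kg/m³.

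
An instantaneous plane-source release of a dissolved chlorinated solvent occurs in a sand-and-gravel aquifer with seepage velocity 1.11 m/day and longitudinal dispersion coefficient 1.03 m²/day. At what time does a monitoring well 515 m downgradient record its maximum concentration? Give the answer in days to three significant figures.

For the 1D instantaneous-source solution, setting ∂C/∂t = 0 at fixed x gives v²t² + 2Dt − x² = 0, so t = (√(D² + v²x²) − D)/v².
√(D² + v²x²) = √(1.03² + 1.11² × 515²) = 571.7; v² = 1.2321.
t = (571.7 − 1.03)/1.2321 = 463 days (vs. the pure-advection estimate x/v = 464 d).

463 days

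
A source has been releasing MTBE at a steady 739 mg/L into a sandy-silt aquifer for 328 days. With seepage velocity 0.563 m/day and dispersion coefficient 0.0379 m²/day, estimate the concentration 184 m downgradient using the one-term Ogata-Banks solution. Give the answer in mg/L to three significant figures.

409 mg/L

For a continuous step input, C/C₀ ≈ ½·erfc((x−vt)/(2√(Dt))).
vt = 0.563 × 328 = 184.664 m and 2√(Dt) = 2√(0.0379 × 328) = 7.052 m.
Argument (x−vt)/(2√(Dt)) = (184 − 184.664)/7.052 = -0.09416; ½·erfc(-0.09416) = 0.5530.
C = 739 × 0.5530 = 409 mg/L.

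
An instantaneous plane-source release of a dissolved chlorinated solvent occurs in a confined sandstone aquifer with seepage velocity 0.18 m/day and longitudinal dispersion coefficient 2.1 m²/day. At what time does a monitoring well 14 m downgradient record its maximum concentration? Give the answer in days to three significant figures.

For the 1D instantaneous-source solution, setting ∂C/∂t = 0 at fixed x gives v²t² + 2Dt − x² = 0, so t = (√(D² + v²x²) − D)/v².
√(D² + v²x²) = √(2.1² + 0.18² × 14²) = 3.280; v² = 0.0324.
t = (3.280 − 2.1)/0.0324 = 36.4 days (vs. the pure-advection estimate x/v = 77.8 d).

36.4 days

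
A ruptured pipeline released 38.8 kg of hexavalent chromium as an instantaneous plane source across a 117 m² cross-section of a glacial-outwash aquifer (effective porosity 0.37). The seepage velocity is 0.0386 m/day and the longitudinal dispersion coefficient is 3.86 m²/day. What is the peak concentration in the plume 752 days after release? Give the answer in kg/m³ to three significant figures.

The peak of an instantaneous 1D plume sits at x = vt; there the Gaussian factor is 1 and C_max = M/(n_e·A·√(4πDt)), where n_e·A is the pore area the mass is dissolved in.
√(4πDt) = √(4π × 3.86 × 752) = 191.0 m, so C_max = 38.8/(0.37 × 117 × 191.0) = 0.00469 kg/m³.

0.00469 kg/m³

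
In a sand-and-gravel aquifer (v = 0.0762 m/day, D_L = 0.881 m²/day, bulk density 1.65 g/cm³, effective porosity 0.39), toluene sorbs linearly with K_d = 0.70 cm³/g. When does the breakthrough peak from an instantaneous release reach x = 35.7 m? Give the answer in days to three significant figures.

Retardation factor R = 1 + ρ_b·K_d/n = 1 + 1.65 × 0.70/0.39 = 3.962.
Sorption retards both mechanisms: v_R = v/R = 0.01923 m/day, D_R = D/R = 0.2224 m²/day.
Peak time from v_R²t² + 2D_R t − x² = 0: t = (√(D_R² + v_R²x²) − D_R)/v_R².
√(D_R² + v_R²x²) = √(0.2224² + 0.01923² × 35.7²) = 0.7216; v_R² = 0.0003698.
t = (0.7216 − 0.2224)/0.0003698 = 1350 days.

1350 days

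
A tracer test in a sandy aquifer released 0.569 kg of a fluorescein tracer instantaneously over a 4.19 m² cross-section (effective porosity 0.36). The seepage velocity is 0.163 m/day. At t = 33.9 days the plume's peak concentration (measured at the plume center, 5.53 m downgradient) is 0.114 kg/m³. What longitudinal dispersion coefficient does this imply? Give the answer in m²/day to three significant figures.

At the plume center C_max = M/(n_e·A·√(4πDt)), so D = M²/(4πt·(n_e·A·C_max)²).
n_e·A·C_max = 0.36 × 4.19 × 0.114 = 0.1720 kg/m.
D = 0.569²/(4π × 33.9 × 0.1720²) = 0.0257 m²/day.

0.0257 m²/day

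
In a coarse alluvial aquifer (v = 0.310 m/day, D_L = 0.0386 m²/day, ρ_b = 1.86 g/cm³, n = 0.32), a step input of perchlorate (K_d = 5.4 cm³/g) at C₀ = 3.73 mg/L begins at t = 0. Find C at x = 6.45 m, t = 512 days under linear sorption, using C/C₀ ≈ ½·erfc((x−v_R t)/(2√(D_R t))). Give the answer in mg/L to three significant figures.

0.300 mg/L

Retardation factor R = 1 + ρ_b·K_d/n = 1 + 1.86 × 5.4/0.32 = 32.39.
Sorption retards both mechanisms: v_R = v/R = 0.009571 m/day, D_R = D/R = 0.001192 m²/day.
v_R·t = 0.009571 × 512 = 4.900352 m; 2√(D_R t) = 1.562 m; argument = (6.45 − 4.900352)/1.562 = 0.9921.
C = C₀ × ½·erfc(0.9921) = 3.73 × 0.08030 = 0.300 mg/L.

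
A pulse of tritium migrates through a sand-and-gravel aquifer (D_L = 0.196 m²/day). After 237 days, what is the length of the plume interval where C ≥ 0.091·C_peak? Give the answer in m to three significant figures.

42.2 m

The plume is Gaussian with σ = √(2Dt) = √(2 × 0.196 × 237) = 9.639 m.
C/C_peak = exp(−Δx²/(2σ²)) = 0.091 ⇒ Δx = σ·√(−2 ln 0.091) = 9.639 × 2.189 = 21.10 m.
Width = 2Δx = 42.2 m.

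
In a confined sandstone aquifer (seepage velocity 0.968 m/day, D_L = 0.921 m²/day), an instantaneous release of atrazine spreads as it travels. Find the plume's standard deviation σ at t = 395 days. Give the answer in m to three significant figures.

Dispersive spreading gives a Gaussian with σ² = 2Dt; advection only shifts the center.
σ = √(2 × 0.921 × 395) = 27.0 m.

27.0 m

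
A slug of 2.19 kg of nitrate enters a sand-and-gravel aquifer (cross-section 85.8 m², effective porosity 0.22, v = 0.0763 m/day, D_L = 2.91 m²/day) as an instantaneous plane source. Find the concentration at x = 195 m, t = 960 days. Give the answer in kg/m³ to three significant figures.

For an instantaneous plane source, C(x,t) = M/(n_e·A·√(4πDt)) · exp(−(x−vt)²/(4Dt)), with n_e·A the pore (flow) area.
Plume center vt = 0.0763 × 960 = 73.248 m, so the well at 195 m is 121.752 m downgradient of the peak.
√(4πDt) = 187.4 m, giving peak height M/(n_e·A·√(4πDt)) = 2.19/(0.22 × 85.8 × 187.4) = 0.0006191 kg/m³.
(x−vt)²/(4Dt) = (121.752)²/(4 × 2.91 × 960) = 1.327; exp(−1.327) = 0.2653.
C = 0.0006191 × 0.2653 = 0.000164 kg/m³.

0.000164 kg/m³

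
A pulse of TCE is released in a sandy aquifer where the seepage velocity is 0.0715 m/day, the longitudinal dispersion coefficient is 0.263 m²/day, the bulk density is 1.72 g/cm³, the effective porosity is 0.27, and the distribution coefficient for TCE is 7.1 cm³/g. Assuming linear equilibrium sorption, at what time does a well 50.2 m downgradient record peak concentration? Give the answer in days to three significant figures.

Retardation factor R = 1 + ρ_b·K_d/n = 1 + 1.72 × 7.1/0.27 = 46.23.
Sorption retards both mechanisms: v_R = v/R = 0.001547 m/day, D_R = D/R = 0.005689 m²/day.
Peak time from v_R²t² + 2D_R t − x² = 0: t = (√(D_R² + v_R²x²) − D_R)/v_R².
√(D_R² + v_R²x²) = √(0.005689² + 0.001547² × 50.2²) = 0.07787; v_R² = 2.393e-06.
t = (0.07787 − 0.005689)/2.393e-06 = 30200 days.

30200 days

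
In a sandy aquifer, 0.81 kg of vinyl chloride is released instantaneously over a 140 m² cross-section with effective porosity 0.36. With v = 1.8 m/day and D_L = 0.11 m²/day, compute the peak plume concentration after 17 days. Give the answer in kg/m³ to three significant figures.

The peak of an instantaneous 1D plume sits at x = vt; there the Gaussian factor is 1 and C_max = M/(n_e·A·√(4πDt)), where n_e·A is the pore area the mass is dissolved in.
√(4πDt) = √(4π × 0.11 × 17) = 4.848 m, so C_max = 0.81/(0.36 × 140 × 4.848) = 0.00332 kg/m³.

0.00332 kg/m³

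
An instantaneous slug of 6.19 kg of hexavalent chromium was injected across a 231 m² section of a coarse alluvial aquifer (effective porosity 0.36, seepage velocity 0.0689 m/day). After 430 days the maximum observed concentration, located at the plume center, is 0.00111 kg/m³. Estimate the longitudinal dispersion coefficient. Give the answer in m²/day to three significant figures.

0.832 m²/day

At the plume center C_max = M/(n_e·A·√(4πDt)), so D = M²/(4πt·(n_e·A·C_max)²).
n_e·A·C_max = 0.36 × 231 × 0.00111 = 0.09231 kg/m.
D = 6.19²/(4π × 430 × 0.09231²) = 0.832 m²/day.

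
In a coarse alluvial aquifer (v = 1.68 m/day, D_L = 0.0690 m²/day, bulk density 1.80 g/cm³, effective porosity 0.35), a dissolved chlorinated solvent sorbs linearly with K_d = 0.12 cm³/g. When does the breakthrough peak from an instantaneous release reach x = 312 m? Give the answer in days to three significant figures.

300 days

Retardation factor R = 1 + ρ_b·K_d/n = 1 + 1.80 × 0.12/0.35 = 1.617.
Sorption retards both mechanisms: v_R = v/R = 1.039 m/day, D_R = D/R = 0.04267 m²/day.
Peak time from v_R²t² + 2D_R t − x² = 0: t = (√(D_R² + v_R²x²) − D_R)/v_R².
√(D_R² + v_R²x²) = √(0.04267² + 1.039² × 312²) = 324.2; v_R² = 1.080.
t = (324.2 − 0.04267)/1.080 = 300 days.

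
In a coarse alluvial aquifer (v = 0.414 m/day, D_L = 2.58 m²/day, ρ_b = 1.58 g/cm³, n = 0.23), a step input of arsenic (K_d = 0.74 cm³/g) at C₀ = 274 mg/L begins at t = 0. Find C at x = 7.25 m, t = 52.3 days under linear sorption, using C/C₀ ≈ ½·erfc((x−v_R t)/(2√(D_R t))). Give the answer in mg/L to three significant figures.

Retardation factor R = 1 + ρ_b·K_d/n = 1 + 1.58 × 0.74/0.23 = 6.083.
Sorption retards both mechanisms: v_R = v/R = 0.06806 m/day, D_R = D/R = 0.4241 m²/day.
v_R·t = 0.06806 × 52.3 = 3.559538 m; 2√(D_R t) = 9.419 m; argument = (7.25 − 3.559538)/9.419 = 0.3918.
C = C₀ × ½·erfc(0.3918) = 274 × 0.2898 = 79.4 mg/L.

79.4 mg/L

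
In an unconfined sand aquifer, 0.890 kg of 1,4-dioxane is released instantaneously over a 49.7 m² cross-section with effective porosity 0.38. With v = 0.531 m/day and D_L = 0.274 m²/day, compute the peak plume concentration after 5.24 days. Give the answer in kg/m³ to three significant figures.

The peak of an instantaneous 1D plume sits at x = vt; there the Gaussian factor is 1 and C_max = M/(n_e·A·√(4πDt)), where n_e·A is the pore area the mass is dissolved in.
√(4πDt) = √(4π × 0.274 × 5.24) = 4.248 m, so C_max = 0.890/(0.38 × 49.7 × 4.248) = 0.0111 kg/m³.

0.0111 kg/m³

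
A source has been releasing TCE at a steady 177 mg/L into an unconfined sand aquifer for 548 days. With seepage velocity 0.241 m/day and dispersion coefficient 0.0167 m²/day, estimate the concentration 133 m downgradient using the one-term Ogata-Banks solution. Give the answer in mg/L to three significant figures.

For a continuous step input, C/C₀ ≈ ½·erfc((x−vt)/(2√(Dt))).
vt = 0.241 × 548 = 132.068 m and 2√(Dt) = 2√(0.0167 × 548) = 6.050 m.
Argument (x−vt)/(2√(Dt)) = (133 − 132.068)/6.050 = 0.1540; ½·erfc(0.1540) = 0.4138.
C = 177 × 0.4138 = 73.2 mg/L.

73.2 mg/L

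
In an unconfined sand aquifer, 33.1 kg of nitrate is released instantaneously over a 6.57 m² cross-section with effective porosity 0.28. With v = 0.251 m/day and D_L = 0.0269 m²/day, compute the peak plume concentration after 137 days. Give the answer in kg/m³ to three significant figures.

2.64 kg/m³

The peak of an instantaneous 1D plume sits at x = vt; there the Gaussian factor is 1 and C_max = M/(n_e·A·√(4πDt)), where n_e·A is the pore area the mass is dissolved in.
√(4πDt) = √(4π × 0.0269 × 137) = 6.805 m, so C_max = 33.1/(0.28 × 6.57 × 6.805) = 2.64 kg/m³.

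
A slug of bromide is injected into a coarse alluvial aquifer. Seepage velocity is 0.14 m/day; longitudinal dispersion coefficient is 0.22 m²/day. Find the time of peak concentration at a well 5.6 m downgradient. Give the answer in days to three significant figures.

30.3 days

For the 1D instantaneous-source solution, setting ∂C/∂t = 0 at fixed x gives v²t² + 2Dt − x² = 0, so t = (√(D² + v²x²) − D)/v².
√(D² + v²x²) = √(0.22² + 0.14² × 5.6²) = 0.8143; v² = 0.0196.
t = (0.8143 − 0.22)/0.0196 = 30.3 days (vs. the pure-advection estimate x/v = 40.0 d).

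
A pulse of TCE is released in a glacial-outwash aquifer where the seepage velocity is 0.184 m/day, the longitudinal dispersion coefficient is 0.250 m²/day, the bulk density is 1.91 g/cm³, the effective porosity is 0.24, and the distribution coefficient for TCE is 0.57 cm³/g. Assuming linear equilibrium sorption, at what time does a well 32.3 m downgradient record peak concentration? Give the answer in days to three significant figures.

932 days

Retardation factor R = 1 + ρ_b·K_d/n = 1 + 1.91 × 0.57/0.24 = 5.536.
Sorption retards both mechanisms: v_R = v/R = 0.03324 m/day, D_R = D/R = 0.04516 m²/day.
Peak time from v_R²t² + 2D_R t − x² = 0: t = (√(D_R² + v_R²x²) − D_R)/v_R².
√(D_R² + v_R²x²) = √(0.04516² + 0.03324² × 32.3²) = 1.075; v_R² = 0.001105.
t = (1.075 − 0.04516)/0.001105 = 932 days.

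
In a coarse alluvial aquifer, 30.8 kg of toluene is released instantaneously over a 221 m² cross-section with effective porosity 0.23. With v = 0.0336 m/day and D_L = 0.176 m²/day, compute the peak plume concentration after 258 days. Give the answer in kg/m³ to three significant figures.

The peak of an instantaneous 1D plume sits at x = vt; there the Gaussian factor is 1 and C_max = M/(n_e·A·√(4πDt)), where n_e·A is the pore area the mass is dissolved in.
√(4πDt) = √(4π × 0.176 × 258) = 23.89 m, so C_max = 30.8/(0.23 × 221 × 23.89) = 0.0254 kg/m³.

0.0254 kg/m³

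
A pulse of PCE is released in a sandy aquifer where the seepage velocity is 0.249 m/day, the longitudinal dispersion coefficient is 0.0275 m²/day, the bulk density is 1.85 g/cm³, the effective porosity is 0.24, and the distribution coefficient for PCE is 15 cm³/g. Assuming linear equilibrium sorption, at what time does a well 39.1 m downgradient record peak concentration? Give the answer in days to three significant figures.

18300 days

Retardation factor R = 1 + ρ_b·K_d/n = 1 + 1.85 × 15/0.24 = 116.6.
Sorption retards both mechanisms: v_R = v/R = 0.002136 m/day, D_R = D/R = 0.0002358 m²/day.
Peak time from v_R²t² + 2D_R t − x² = 0: t = (√(D_R² + v_R²x²) − D_R)/v_R².
√(D_R² + v_R²x²) = √(0.0002358² + 0.002136² × 39.1²) = 0.08352; v_R² = 4.562e-06.
t = (0.08352 − 0.0002358)/4.562e-06 = 18300 days.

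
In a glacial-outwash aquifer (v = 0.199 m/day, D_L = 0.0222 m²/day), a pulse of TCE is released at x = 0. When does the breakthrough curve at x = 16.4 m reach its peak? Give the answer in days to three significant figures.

For the 1D instantaneous-source solution, setting ∂C/∂t = 0 at fixed x gives v²t² + 2Dt − x² = 0, so t = (√(D² + v²x²) − D)/v².
√(D² + v²x²) = √(0.0222² + 0.199² × 16.4²) = 3.264; v² = 0.039601.
t = (3.264 − 0.0222)/0.039601 = 81.9 days (vs. the pure-advection estimate x/v = 82.4 d).

81.9 days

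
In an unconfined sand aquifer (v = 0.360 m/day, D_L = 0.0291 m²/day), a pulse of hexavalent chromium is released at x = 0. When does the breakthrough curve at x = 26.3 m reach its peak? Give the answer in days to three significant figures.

For the 1D instantaneous-source solution, setting ∂C/∂t = 0 at fixed x gives v²t² + 2Dt − x² = 0, so t = (√(D² + v²x²) − D)/v².
√(D² + v²x²) = √(0.0291² + 0.360² × 26.3²) = 9.468; v² = 0.1296.
t = (9.468 − 0.0291)/0.1296 = 72.8 days (vs. the pure-advection estimate x/v = 73.1 d).

72.8 days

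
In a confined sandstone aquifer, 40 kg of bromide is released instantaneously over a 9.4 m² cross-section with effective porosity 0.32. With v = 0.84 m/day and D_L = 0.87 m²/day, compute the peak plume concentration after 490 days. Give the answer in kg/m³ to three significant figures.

0.182 kg/m³

The peak of an instantaneous 1D plume sits at x = vt; there the Gaussian factor is 1 and C_max = M/(n_e·A·√(4πDt)), where n_e·A is the pore area the mass is dissolved in.
√(4πDt) = √(4π × 0.87 × 490) = 73.19 m, so C_max = 40/(0.32 × 9.4 × 73.19) = 0.182 kg/m³.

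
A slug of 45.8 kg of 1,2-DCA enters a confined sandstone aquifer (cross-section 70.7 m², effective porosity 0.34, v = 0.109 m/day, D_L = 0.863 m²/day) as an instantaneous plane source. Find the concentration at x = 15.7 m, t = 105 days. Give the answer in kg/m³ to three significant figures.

For an instantaneous plane source, C(x,t) = M/(n_e·A·√(4πDt)) · exp(−(x−vt)²/(4Dt)), with n_e·A the pore (flow) area.
Plume center vt = 0.109 × 105 = 11.445 m, so the well at 15.7 m is 4.255 m downgradient of the peak.
√(4πDt) = 33.74 m, giving peak height M/(n_e·A·√(4πDt)) = 45.8/(0.34 × 70.7 × 33.74) = 0.05647 kg/m³.
(x−vt)²/(4Dt) = (4.255)²/(4 × 0.863 × 105) = 0.04995; exp(−0.04995) = 0.9513.
C = 0.05647 × 0.9513 = 0.0537 kg/m³.

0.0537 kg/m³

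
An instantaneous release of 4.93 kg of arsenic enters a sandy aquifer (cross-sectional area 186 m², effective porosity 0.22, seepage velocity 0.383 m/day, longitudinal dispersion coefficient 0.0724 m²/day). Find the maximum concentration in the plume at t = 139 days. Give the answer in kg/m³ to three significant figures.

The peak of an instantaneous 1D plume sits at x = vt; there the Gaussian factor is 1 and C_max = M/(n_e·A·√(4πDt)), where n_e·A is the pore area the mass is dissolved in.
√(4πDt) = √(4π × 0.0724 × 139) = 11.25 m, so C_max = 4.93/(0.22 × 186 × 11.25) = 0.0107 kg/m³.

0.0107 kg/m³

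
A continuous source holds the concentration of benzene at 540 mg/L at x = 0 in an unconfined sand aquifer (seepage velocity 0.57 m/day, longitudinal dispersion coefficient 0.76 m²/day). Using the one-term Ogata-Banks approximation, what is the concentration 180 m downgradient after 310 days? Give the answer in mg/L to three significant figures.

For a continuous step input, C/C₀ ≈ ½·erfc((x−vt)/(2√(Dt))).
vt = 0.57 × 310 = 176.7 m and 2√(Dt) = 2√(0.76 × 310) = 30.70 m.
Argument (x−vt)/(2√(Dt)) = (180 − 176.7)/30.70 = 0.1075; ½·erfc(0.1075) = 0.4396.
C = 540 × 0.4396 = 237 mg/L.

237 mg/L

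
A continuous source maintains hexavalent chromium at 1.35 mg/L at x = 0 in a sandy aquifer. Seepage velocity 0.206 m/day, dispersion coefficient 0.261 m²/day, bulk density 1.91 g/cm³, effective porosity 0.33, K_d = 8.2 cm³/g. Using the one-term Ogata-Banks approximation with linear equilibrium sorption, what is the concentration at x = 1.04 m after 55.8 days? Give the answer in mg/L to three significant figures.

0.203 mg/L

Retardation factor R = 1 + ρ_b·K_d/n = 1 + 1.91 × 8.2/0.33 = 48.46.
Sorption retards both mechanisms: v_R = v/R = 0.004251 m/day, D_R = D/R = 0.005386 m²/day.
v_R·t = 0.004251 × 55.8 = 0.2372058 m; 2√(D_R t) = 1.096 m; argument = (1.04 − 0.2372058)/1.096 = 0.7325.
C = C₀ × ½·erfc(0.7325) = 1.35 × 0.1501 = 0.203 mg/L.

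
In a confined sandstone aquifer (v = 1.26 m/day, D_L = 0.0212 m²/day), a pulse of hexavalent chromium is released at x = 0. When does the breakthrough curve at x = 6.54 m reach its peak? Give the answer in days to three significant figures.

5.18 days

For the 1D instantaneous-source solution, setting ∂C/∂t = 0 at fixed x gives v²t² + 2Dt − x² = 0, so t = (√(D² + v²x²) − D)/v².
√(D² + v²x²) = √(0.0212² + 1.26² × 6.54²) = 8.240; v² = 1.5876.
t = (8.240 − 0.0212)/1.5876 = 5.18 days (vs. the pure-advection estimate x/v = 5.19 d).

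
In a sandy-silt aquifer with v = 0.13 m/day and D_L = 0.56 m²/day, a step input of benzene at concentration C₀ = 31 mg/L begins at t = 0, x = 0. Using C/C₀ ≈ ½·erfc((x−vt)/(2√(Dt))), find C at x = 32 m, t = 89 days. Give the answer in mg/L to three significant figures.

For a continuous step input, C/C₀ ≈ ½·erfc((x−vt)/(2√(Dt))).
vt = 0.13 × 89 = 11.57 m and 2√(Dt) = 2√(0.56 × 89) = 14.12 m.
Argument (x−vt)/(2√(Dt)) = (32 − 11.57)/14.12 = 1.447; ½·erfc(1.447) = 0.02036.
C = 31 × 0.02036 = 0.631 mg/L.

0.631 mg/L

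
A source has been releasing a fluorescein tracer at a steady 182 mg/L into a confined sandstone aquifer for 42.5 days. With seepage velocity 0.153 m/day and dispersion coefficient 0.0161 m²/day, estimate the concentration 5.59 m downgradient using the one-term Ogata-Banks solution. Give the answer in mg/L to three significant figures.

For a continuous step input, C/C₀ ≈ ½·erfc((x−vt)/(2√(Dt))).
vt = 0.153 × 42.5 = 6.5025 m and 2√(Dt) = 2√(0.0161 × 42.5) = 1.654 m.
Argument (x−vt)/(2√(Dt)) = (5.59 − 6.5025)/1.654 = -0.5517; ½·erfc(-0.5517) = 0.7824.
C = 182 × 0.7824 = 142 mg/L.

142 mg/L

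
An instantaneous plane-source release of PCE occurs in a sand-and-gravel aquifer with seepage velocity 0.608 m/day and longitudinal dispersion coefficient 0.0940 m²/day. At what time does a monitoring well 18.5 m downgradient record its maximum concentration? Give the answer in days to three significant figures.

30.2 days

For the 1D instantaneous-source solution, setting ∂C/∂t = 0 at fixed x gives v²t² + 2Dt − x² = 0, so t = (√(D² + v²x²) − D)/v².
√(D² + v²x²) = √(0.0940² + 0.608² × 18.5²) = 11.25; v² = 0.369664.
t = (11.25 − 0.0940)/0.369664 = 30.2 days (vs. the pure-advection estimate x/v = 30.4 d).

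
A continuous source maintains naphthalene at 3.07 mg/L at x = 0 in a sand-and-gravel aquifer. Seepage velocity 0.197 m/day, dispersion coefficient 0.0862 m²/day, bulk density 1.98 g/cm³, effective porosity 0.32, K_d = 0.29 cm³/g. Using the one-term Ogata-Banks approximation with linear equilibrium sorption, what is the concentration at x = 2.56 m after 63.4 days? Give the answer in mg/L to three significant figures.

2.56 mg/L

Retardation factor R = 1 + ρ_b·K_d/n = 1 + 1.98 × 0.29/0.32 = 2.794.
Sorption retards both mechanisms: v_R = v/R = 0.07051 m/day, D_R = D/R = 0.03085 m²/day.
v_R·t = 0.07051 × 63.4 = 4.470334 m; 2√(D_R t) = 2.797 m; argument = (2.56 − 4.470334)/2.797 = -0.6830.
C = C₀ × ½·erfc(-0.6830) = 3.07 × 0.8330 = 2.56 mg/L.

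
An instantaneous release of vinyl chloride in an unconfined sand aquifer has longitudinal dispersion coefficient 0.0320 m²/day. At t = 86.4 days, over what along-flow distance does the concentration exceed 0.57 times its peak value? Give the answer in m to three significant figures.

4.99 m

The plume is Gaussian with σ = √(2Dt) = √(2 × 0.0320 × 86.4) = 2.352 m.
C/C_peak = exp(−Δx²/(2σ²)) = 0.57 ⇒ Δx = σ·√(−2 ln 0.57) = 2.352 × 1.060 = 2.493 m.
Width = 2Δx = 4.99 m.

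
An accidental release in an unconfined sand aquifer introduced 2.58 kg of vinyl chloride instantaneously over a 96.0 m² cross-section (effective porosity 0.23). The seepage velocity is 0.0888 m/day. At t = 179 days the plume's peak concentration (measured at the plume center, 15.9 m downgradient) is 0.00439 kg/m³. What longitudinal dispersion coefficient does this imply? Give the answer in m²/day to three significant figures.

0.315 m²/day

At the plume center C_max = M/(n_e·A·√(4πDt)), so D = M²/(4πt·(n_e·A·C_max)²).
n_e·A·C_max = 0.23 × 96.0 × 0.00439 = 0.09693 kg/m.
D = 2.58²/(4π × 179 × 0.09693²) = 0.315 m²/day.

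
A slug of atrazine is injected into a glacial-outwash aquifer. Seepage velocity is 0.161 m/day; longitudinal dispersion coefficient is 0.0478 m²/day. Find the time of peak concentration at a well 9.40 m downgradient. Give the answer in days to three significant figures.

56.6 days

For the 1D instantaneous-source solution, setting ∂C/∂t = 0 at fixed x gives v²t² + 2Dt − x² = 0, so t = (√(D² + v²x²) − D)/v².
√(D² + v²x²) = √(0.0478² + 0.161² × 9.40²) = 1.514; v² = 0.025921.
t = (1.514 − 0.0478)/0.025921 = 56.6 days (vs. the pure-advection estimate x/v = 58.4 d).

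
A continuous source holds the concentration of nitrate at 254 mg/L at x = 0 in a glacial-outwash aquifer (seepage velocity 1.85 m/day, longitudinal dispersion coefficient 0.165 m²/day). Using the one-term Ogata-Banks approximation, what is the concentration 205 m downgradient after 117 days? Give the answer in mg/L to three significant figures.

For a continuous step input, C/C₀ ≈ ½·erfc((x−vt)/(2√(Dt))).
vt = 1.85 × 117 = 216.45 m and 2√(Dt) = 2√(0.165 × 117) = 8.787 m.
Argument (x−vt)/(2√(Dt)) = (205 − 216.45)/8.787 = -1.303; ½·erfc(-1.303) = 0.9673.
C = 254 × 0.9673 = 246 mg/L.

246 mg/L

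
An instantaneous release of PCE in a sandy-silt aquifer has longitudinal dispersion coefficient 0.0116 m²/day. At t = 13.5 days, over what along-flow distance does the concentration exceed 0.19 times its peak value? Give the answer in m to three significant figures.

The plume is Gaussian with σ = √(2Dt) = √(2 × 0.0116 × 13.5) = 0.5596 m.
C/C_peak = exp(−Δx²/(2σ²)) = 0.19 ⇒ Δx = σ·√(−2 ln 0.19) = 0.5596 × 1.822 = 1.020 m.
Width = 2Δx = 2.04 m.

2.04 m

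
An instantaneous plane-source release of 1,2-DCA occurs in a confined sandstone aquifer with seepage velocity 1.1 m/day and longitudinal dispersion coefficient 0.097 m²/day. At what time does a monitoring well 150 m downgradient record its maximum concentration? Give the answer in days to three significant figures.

136 days

For the 1D instantaneous-source solution, setting ∂C/∂t = 0 at fixed x gives v²t² + 2Dt − x² = 0, so t = (√(D² + v²x²) − D)/v².
√(D² + v²x²) = √(0.097² + 1.1² × 150²) = 165.0; v² = 1.21.
t = (165.0 − 0.097)/1.21 = 136 days (vs. the pure-advection estimate x/v = 136 d).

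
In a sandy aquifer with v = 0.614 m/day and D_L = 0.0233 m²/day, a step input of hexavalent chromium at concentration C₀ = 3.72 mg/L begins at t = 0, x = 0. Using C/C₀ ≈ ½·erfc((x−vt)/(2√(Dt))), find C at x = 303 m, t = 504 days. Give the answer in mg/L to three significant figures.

For a continuous step input, C/C₀ ≈ ½·erfc((x−vt)/(2√(Dt))).
vt = 0.614 × 504 = 309.456 m and 2√(Dt) = 2√(0.0233 × 504) = 6.854 m.
Argument (x−vt)/(2√(Dt)) = (303 − 309.456)/6.854 = -0.9419; ½·erfc(-0.9419) = 0.9086.
C = 3.72 × 0.9086 = 3.38 mg/L.

3.38 mg/L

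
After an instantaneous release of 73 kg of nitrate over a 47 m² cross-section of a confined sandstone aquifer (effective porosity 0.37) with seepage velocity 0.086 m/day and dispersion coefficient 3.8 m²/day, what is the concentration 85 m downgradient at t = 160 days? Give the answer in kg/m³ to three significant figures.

For an instantaneous plane source, C(x,t) = M/(n_e·A·√(4πDt)) · exp(−(x−vt)²/(4Dt)), with n_e·A the pore (flow) area.
Plume center vt = 0.086 × 160 = 13.76 m, so the well at 85 m is 71.24 m downgradient of the peak.
√(4πDt) = 87.41 m, giving peak height M/(n_e·A·√(4πDt)) = 73/(0.37 × 47 × 87.41) = 0.04802 kg/m³.
(x−vt)²/(4Dt) = (71.24)²/(4 × 3.8 × 160) = 2.087; exp(−2.087) = 0.1241.
C = 0.04802 × 0.1241 = 0.00596 kg/m³.

0.00596 kg/m³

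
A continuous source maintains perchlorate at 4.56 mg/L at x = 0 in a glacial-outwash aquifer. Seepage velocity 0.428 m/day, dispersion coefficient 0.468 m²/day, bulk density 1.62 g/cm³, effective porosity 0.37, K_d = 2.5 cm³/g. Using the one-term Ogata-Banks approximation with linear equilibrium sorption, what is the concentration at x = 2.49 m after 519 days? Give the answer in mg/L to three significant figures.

Retardation factor R = 1 + ρ_b·K_d/n = 1 + 1.62 × 2.5/0.37 = 11.95.
Sorption retards both mechanisms: v_R = v/R = 0.03582 m/day, D_R = D/R = 0.03916 m²/day.
v_R·t = 0.03582 × 519 = 18.59058 m; 2√(D_R t) = 9.016 m; argument = (2.49 − 18.59058)/9.016 = -1.786.
C = C₀ × ½·erfc(-1.786) = 4.56 × 0.9942 = 4.53 mg/L.

4.53 mg/L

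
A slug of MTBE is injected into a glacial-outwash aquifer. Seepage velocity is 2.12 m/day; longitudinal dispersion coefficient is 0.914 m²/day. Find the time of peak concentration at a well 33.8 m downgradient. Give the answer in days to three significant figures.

15.7 days

For the 1D instantaneous-source solution, setting ∂C/∂t = 0 at fixed x gives v²t² + 2Dt − x² = 0, so t = (√(D² + v²x²) − D)/v².
√(D² + v²x²) = √(0.914² + 2.12² × 33.8²) = 71.66; v² = 4.4944.
t = (71.66 − 0.914)/4.4944 = 15.7 days (vs. the pure-advection estimate x/v = 15.9 d).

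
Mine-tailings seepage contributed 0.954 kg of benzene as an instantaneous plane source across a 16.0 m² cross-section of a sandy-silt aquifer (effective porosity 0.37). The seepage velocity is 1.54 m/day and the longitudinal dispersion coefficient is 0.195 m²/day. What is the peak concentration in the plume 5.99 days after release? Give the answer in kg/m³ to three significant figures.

0.0421 kg/m³

The peak of an instantaneous 1D plume sits at x = vt; there the Gaussian factor is 1 and C_max = M/(n_e·A·√(4πDt)), where n_e·A is the pore area the mass is dissolved in.
√(4πDt) = √(4π × 0.195 × 5.99) = 3.831 m, so C_max = 0.954/(0.37 × 16.0 × 3.831) = 0.0421 kg/m³.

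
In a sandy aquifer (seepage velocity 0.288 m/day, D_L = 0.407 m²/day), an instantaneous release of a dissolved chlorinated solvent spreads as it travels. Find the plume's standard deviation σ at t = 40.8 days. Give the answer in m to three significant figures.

5.76 m

Dispersive spreading gives a Gaussian with σ² = 2Dt; advection only shifts the center.
σ = √(2 × 0.407 × 40.8) = 5.76 m.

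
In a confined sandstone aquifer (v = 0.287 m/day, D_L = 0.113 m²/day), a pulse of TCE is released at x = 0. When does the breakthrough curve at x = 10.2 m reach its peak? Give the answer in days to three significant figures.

For the 1D instantaneous-source solution, setting ∂C/∂t = 0 at fixed x gives v²t² + 2Dt − x² = 0, so t = (√(D² + v²x²) − D)/v².
√(D² + v²x²) = √(0.113² + 0.287² × 10.2²) = 2.930; v² = 0.082369.
t = (2.930 − 0.113)/0.082369 = 34.2 days (vs. the pure-advection estimate x/v = 35.5 d).

34.2 days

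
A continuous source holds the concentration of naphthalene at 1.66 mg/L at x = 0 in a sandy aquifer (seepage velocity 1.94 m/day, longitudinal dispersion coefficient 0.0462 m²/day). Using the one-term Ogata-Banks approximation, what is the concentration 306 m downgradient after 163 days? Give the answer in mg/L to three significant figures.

1.65 mg/L

For a continuous step input, C/C₀ ≈ ½·erfc((x−vt)/(2√(Dt))).
vt = 1.94 × 163 = 316.22 m and 2√(Dt) = 2√(0.0462 × 163) = 5.488 m.
Argument (x−vt)/(2√(Dt)) = (306 − 316.22)/5.488 = -1.862; ½·erfc(-1.862) = 0.9958.
C = 1.66 × 0.9958 = 1.65 mg/L.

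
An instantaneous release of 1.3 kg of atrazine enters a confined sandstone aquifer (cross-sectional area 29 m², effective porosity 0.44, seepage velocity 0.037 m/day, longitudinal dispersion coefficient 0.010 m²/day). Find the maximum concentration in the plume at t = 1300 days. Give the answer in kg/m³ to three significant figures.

The peak of an instantaneous 1D plume sits at x = vt; there the Gaussian factor is 1 and C_max = M/(n_e·A·√(4πDt)), where n_e·A is the pore area the mass is dissolved in.
√(4πDt) = √(4π × 0.010 × 1300) = 12.78 m, so C_max = 1.3/(0.44 × 29 × 12.78) = 0.00797 kg/m³.

0.00797 kg/m³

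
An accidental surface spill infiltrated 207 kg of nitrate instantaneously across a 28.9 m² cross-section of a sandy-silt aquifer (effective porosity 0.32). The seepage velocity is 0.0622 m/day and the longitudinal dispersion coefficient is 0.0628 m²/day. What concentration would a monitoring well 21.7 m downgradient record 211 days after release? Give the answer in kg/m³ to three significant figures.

0.433 kg/m³

For an instantaneous plane source, C(x,t) = M/(n_e·A·√(4πDt)) · exp(−(x−vt)²/(4Dt)), with n_e·A the pore (flow) area.
Plume center vt = 0.0622 × 211 = 13.1242 m, so the well at 21.7 m is 8.5758 m downgradient of the peak.
√(4πDt) = 12.90 m, giving peak height M/(n_e·A·√(4πDt)) = 207/(0.32 × 28.9 × 12.90) = 1.735 kg/m³.
(x−vt)²/(4Dt) = (8.5758)²/(4 × 0.0628 × 211) = 1.388; exp(−1.388) = 0.2496.
C = 1.735 × 0.2496 = 0.433 kg/m³.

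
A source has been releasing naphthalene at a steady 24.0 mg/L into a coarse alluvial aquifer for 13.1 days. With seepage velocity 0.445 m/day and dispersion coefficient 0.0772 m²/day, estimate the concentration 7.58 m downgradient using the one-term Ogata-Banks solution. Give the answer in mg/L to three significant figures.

For a continuous step input, C/C₀ ≈ ½·erfc((x−vt)/(2√(Dt))).
vt = 0.445 × 13.1 = 5.8295 m and 2√(Dt) = 2√(0.0772 × 13.1) = 2.011 m.
Argument (x−vt)/(2√(Dt)) = (7.58 − 5.8295)/2.011 = 0.8705; ½·erfc(0.8705) = 0.1091.
C = 24.0 × 0.1091 = 2.62 mg/L.

2.62 mg/L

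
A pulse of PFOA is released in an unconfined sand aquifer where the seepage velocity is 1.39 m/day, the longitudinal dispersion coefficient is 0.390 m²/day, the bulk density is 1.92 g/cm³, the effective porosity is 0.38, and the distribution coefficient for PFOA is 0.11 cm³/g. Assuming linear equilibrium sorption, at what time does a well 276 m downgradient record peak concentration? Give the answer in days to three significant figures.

309 days

Retardation factor R = 1 + ρ_b·K_d/n = 1 + 1.92 × 0.11/0.38 = 1.556.
Sorption retards both mechanisms: v_R = v/R = 0.8933 m/day, D_R = D/R = 0.2506 m²/day.
Peak time from v_R²t² + 2D_R t − x² = 0: t = (√(D_R² + v_R²x²) − D_R)/v_R².
√(D_R² + v_R²x²) = √(0.2506² + 0.8933² × 276²) = 246.6; v_R² = 0.7980.
t = (246.6 − 0.2506)/0.7980 = 309 days.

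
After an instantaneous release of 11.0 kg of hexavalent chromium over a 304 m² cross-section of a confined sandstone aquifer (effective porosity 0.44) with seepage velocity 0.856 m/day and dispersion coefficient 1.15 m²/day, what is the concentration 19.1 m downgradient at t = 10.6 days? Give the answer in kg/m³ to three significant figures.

For an instantaneous plane source, C(x,t) = M/(n_e·A·√(4πDt)) · exp(−(x−vt)²/(4Dt)), with n_e·A the pore (flow) area.
Plume center vt = 0.856 × 10.6 = 9.0736 m, so the well at 19.1 m is 10.0264 m downgradient of the peak.
√(4πDt) = 12.38 m, giving peak height M/(n_e·A·√(4πDt)) = 11.0/(0.44 × 304 × 12.38) = 0.006643 kg/m³.
(x−vt)²/(4Dt) = (10.0264)²/(4 × 1.15 × 10.6) = 2.062; exp(−2.062) = 0.1272.
C = 0.006643 × 0.1272 = 0.000845 kg/m³.

0.000845 kg/m³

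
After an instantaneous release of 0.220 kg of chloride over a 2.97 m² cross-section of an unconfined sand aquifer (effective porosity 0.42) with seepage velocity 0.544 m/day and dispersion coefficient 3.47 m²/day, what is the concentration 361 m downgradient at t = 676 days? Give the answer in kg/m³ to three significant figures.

For an instantaneous plane source, C(x,t) = M/(n_e·A·√(4πDt)) · exp(−(x−vt)²/(4Dt)), with n_e·A the pore (flow) area.
Plume center vt = 0.544 × 676 = 367.744 m, so the well at 361 m is 6.744 m upgradient of the peak.
√(4πDt) = 171.7 m, giving peak height M/(n_e·A·√(4πDt)) = 0.220/(0.42 × 2.97 × 171.7) = 0.001027 kg/m³.
(x−vt)²/(4Dt) = (-6.744)²/(4 × 3.47 × 676) = 0.004847; exp(−0.004847) = 0.9952.
C = 0.001027 × 0.9952 = 0.00102 kg/m³.

0.00102 kg/m³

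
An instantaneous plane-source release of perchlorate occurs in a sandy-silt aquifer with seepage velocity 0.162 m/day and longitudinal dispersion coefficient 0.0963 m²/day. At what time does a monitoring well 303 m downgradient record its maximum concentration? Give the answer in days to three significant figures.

For the 1D instantaneous-source solution, setting ∂C/∂t = 0 at fixed x gives v²t² + 2Dt − x² = 0, so t = (√(D² + v²x²) − D)/v².
√(D² + v²x²) = √(0.0963² + 0.162² × 303²) = 49.09; v² = 0.026244.
t = (49.09 − 0.0963)/0.026244 = 1870 days (vs. the pure-advection estimate x/v = 1870 d).

1870 days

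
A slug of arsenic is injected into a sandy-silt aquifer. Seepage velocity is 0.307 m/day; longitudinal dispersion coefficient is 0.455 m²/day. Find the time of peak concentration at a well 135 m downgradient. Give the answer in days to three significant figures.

435 days

For the 1D instantaneous-source solution, setting ∂C/∂t = 0 at fixed x gives v²t² + 2Dt − x² = 0, so t = (√(D² + v²x²) − D)/v².
√(D² + v²x²) = √(0.455² + 0.307² × 135²) = 41.45; v² = 0.094249.
t = (41.45 − 0.455)/0.094249 = 435 days (vs. the pure-advection estimate x/v = 440 d).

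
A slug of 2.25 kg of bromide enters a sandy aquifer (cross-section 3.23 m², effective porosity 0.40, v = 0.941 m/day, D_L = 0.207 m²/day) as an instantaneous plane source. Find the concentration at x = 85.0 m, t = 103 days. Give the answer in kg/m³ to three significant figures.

For an instantaneous plane source, C(x,t) = M/(n_e·A·√(4πDt)) · exp(−(x−vt)²/(4Dt)), with n_e·A the pore (flow) area.
Plume center vt = 0.941 × 103 = 96.923 m, so the well at 85.0 m is 11.923 m upgradient of the peak.
√(4πDt) = 16.37 m, giving peak height M/(n_e·A·√(4πDt)) = 2.25/(0.40 × 3.23 × 16.37) = 0.1064 kg/m³.
(x−vt)²/(4Dt) = (-11.923)²/(4 × 0.207 × 103) = 1.667; exp(−1.667) = 0.1888.
C = 0.1064 × 0.1888 = 0.0201 kg/m³.

0.0201 kg/m³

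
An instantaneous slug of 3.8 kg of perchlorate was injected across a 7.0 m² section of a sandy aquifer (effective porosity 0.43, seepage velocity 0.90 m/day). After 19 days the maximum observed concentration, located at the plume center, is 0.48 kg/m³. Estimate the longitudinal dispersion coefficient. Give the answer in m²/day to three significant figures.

At the plume center C_max = M/(n_e·A·√(4πDt)), so D = M²/(4πt·(n_e·A·C_max)²).
n_e·A·C_max = 0.43 × 7.0 × 0.48 = 1.445 kg/m.
D = 3.8²/(4π × 19 × 1.445²) = 0.0290 m²/day.

0.0290 m²/day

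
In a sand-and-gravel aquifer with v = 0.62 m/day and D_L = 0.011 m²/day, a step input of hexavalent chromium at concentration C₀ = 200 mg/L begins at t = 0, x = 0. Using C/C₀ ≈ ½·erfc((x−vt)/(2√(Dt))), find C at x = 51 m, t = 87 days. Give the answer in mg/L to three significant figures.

197 mg/L

For a continuous step input, C/C₀ ≈ ½·erfc((x−vt)/(2√(Dt))).
vt = 0.62 × 87 = 53.94 m and 2√(Dt) = 2√(0.011 × 87) = 1.957 m.
Argument (x−vt)/(2√(Dt)) = (51 − 53.94)/1.957 = -1.502; ½·erfc(-1.502) = 0.9832.
C = 200 × 0.9832 = 197 mg/L.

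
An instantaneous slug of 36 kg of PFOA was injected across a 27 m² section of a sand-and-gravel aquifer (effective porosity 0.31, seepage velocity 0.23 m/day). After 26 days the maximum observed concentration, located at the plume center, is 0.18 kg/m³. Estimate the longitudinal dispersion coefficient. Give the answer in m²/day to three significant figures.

At the plume center C_max = M/(n_e·A·√(4πDt)), so D = M²/(4πt·(n_e·A·C_max)²).
n_e·A·C_max = 0.31 × 27 × 0.18 = 1.507 kg/m.
D = 36²/(4π × 26 × 1.507²) = 1.75 m²/day.

1.75 m²/day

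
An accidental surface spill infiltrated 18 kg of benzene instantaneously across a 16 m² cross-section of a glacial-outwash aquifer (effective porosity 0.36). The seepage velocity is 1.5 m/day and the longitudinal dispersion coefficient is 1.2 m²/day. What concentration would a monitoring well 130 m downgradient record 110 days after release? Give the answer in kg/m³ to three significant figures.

For an instantaneous plane source, C(x,t) = M/(n_e·A·√(4πDt)) · exp(−(x−vt)²/(4Dt)), with n_e·A the pore (flow) area.
Plume center vt = 1.5 × 110 = 165 m, so the well at 130 m is 35 m upgradient of the peak.
√(4πDt) = 40.73 m, giving peak height M/(n_e·A·√(4πDt)) = 18/(0.36 × 16 × 40.73) = 0.07672 kg/m³.
(x−vt)²/(4Dt) = (-35)²/(4 × 1.2 × 110) = 2.320; exp(−2.320) = 0.09827.
C = 0.07672 × 0.09827 = 0.00754 kg/m³.

0.00754 kg/m³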